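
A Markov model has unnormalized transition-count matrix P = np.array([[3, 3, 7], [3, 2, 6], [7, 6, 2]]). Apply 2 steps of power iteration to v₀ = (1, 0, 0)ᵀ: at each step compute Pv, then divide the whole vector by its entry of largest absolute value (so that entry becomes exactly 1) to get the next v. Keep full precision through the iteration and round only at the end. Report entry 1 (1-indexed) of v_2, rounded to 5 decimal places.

Pv0 = (3.000000, 3.000000, 7.000000); divide by 7.000000 → v1 = (0.428571, 0.428571, 1.000000)
Pv1 = (9.571429, 8.142857, 7.571429); divide by 9.571429 → v2 = (1.000000, 0.850746, 0.791045)
Requested entry of v2: 67/67 = 1.00000

1.00000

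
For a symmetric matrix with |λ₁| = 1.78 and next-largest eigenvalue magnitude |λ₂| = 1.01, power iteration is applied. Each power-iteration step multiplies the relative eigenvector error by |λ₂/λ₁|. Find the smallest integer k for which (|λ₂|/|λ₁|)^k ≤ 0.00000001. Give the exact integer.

|λ₂/λ₁| = 1.01/1.78 = 0.56742
Need k ≥ ln(0.00000001) / ln(0.56742) = -18.4207 / -0.5667 ≈ 32.507
Smallest integer k satisfying the bound: 33

33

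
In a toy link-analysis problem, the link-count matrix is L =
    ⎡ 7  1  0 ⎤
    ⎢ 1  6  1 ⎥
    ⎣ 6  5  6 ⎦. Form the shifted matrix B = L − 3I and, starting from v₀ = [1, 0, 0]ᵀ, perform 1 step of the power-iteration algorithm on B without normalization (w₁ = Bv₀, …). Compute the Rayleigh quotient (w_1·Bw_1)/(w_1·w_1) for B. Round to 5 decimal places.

B = L − 3I has rows (4, 1, 0); (1, 3, 1); (6, 5, 3)
w1 = Bv₀ = (4, 1, 6)
Bw1 = (17, 13, 47)
w1·Bw1 = 363; w1·w1 = 53; μ ≈ 363/53 = 6.84906

6.84906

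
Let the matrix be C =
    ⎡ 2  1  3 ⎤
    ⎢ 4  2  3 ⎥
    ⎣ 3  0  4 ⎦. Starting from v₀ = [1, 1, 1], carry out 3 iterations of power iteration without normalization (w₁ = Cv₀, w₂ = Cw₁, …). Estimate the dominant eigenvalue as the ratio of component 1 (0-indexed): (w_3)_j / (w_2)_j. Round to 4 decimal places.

λ ≈ 6.8571

w1 = Cv₀ = (2·1 + 1·1 + 3·1; 4·1 + 2·1 + 3·1; 3·1 + 0·1 + 4·1) = (6, 9, 7)
w2 = Cw1 = (2·6 + 1·9 + 3·7; 4·6 + 2·9 + 3·7; 3·6 + 0·9 + 4·7) = (42, 63, 46)
w3 = Cw2 = (285, 432, 310)
Ratio at component: 432 / 63 = 6.8571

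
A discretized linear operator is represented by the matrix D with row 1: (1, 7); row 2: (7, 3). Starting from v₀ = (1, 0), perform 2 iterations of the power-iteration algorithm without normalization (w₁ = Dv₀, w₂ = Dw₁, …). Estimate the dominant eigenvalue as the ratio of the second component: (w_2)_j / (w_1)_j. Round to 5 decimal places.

λ ≈ 4.00000

w1 = Dv₀ = (1, 7)
w2 = Dw1 = (50, 28)
Ratio at component: 28 / 7 = 4.00000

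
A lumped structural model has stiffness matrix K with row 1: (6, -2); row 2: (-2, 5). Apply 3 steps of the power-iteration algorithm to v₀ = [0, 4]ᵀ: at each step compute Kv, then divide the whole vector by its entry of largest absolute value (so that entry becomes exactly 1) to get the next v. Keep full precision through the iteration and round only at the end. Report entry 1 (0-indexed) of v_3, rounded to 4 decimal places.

-0.9947

Kv0 = (-8.00000, 20.00000); divide by 20.00000 → v1 = (-0.40000, 1.00000)
Kv1 = (-4.40000, 5.80000); divide by 5.80000 → v2 = (-0.75862, 1.00000)
Kv2 = (-6.55172, 6.51724); divide by -6.55172 → v3 = (1.00000, -0.99474)
Requested entry of v3: 756/-760 = -0.9947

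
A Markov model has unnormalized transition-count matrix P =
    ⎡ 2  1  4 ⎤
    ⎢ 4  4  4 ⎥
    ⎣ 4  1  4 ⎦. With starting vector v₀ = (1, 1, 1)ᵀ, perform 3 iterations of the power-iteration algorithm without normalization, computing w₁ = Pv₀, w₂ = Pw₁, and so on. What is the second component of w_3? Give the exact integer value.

w1 = Pv₀ = (2·1 + 1·1 + 4·1; 4·1 + 4·1 + 4·1; 4·1 + 1·1 + 4·1) = (7, 12, 9)
w2 = Pw1 = (2·7 + 1·12 + 4·9; 4·7 + 4·12 + 4·9; 4·7 + 1·12 + 4·9) = (62, 112, 76)
w3 = Pw2 = (540, 1000, 664)
The requested component of w3 is 1000.

1000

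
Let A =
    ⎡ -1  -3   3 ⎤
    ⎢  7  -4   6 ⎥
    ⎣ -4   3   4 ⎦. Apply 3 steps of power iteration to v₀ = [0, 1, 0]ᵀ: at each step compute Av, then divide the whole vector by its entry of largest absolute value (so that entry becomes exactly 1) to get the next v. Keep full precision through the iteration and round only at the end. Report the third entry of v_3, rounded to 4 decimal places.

-0.0479

Av0 = (-3.00000, -4.00000, 3.00000); divide by -4.00000 → v1 = (0.75000, 1.00000, -0.75000)
Av1 = (-6.00000, -3.25000, -3.00000); divide by -6.00000 → v2 = (1.00000, 0.54167, 0.50000)
Av2 = (-1.12500, 7.83333, -0.37500); divide by 7.83333 → v3 = (-0.14362, 1.00000, -0.04787)
Requested entry of v3: -9/188 = -0.0479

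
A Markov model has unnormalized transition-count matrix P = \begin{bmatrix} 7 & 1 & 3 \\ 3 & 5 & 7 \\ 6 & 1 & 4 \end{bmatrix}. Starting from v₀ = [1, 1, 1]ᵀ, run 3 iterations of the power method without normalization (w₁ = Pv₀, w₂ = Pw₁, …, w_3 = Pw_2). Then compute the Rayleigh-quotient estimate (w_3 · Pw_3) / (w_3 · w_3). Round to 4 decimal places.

11.5595

w1 = Pv₀ = (11, 15, 11)
w2 = Pw1 = (125, 185, 125)
w3 = Pw2 = (1435, 2175, 1435)
Pw3 = (16525, 25225, 16525)
w3·Pw3 = 1435·16525 + 2175·25225 + 1435·16525 = 102291125; w3·w3 = 1435·1435 + 2175·2175 + 1435·1435 = 8849075
λ ≈ 102291125/8849075 = 11.5595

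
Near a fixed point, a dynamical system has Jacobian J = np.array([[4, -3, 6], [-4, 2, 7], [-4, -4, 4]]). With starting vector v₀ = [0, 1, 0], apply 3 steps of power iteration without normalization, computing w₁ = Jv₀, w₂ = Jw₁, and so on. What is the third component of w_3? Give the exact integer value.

168

w1 = Jv₀ = (-3, 2, -4)
w2 = Jw1 = (-42, -12, -12)
w3 = Jw2 = (-204, 60, 168)
The requested component of w3 is 168.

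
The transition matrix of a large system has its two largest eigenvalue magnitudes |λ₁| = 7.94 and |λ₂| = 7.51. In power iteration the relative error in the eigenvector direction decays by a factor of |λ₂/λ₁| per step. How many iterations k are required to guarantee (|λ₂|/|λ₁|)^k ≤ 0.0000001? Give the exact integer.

|λ₂/λ₁| = 7.51/7.94 = 0.94584
Need k ≥ ln(0.0000001) / ln(0.94584) = -16.1181 / -0.0557 ≈ 289.489
Smallest integer k satisfying the bound: 290

290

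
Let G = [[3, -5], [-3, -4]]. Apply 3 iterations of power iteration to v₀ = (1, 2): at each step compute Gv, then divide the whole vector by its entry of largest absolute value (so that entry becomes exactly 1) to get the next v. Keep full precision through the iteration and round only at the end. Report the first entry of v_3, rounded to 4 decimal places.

0.6160

Gv0 = (-7.00000, -11.00000); divide by -11.00000 → v1 = (0.63636, 1.00000)
Gv1 = (-3.09091, -5.90909); divide by -5.90909 → v2 = (0.52308, 1.00000)
Gv2 = (-3.43077, -5.56923); divide by -5.56923 → v3 = (0.61602, 1.00000)
Requested entry of v3: -223/-362 = 0.6160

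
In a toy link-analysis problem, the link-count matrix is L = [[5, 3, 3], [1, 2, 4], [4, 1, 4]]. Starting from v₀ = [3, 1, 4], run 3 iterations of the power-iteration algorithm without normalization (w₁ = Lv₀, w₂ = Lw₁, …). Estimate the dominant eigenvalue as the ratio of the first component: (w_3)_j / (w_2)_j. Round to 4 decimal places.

w1 = Lv₀ = (5·3 + 3·1 + 3·4; 1·3 + 2·1 + 4·4; 4·3 + 1·1 + 4·4) = (30, 21, 29)
w2 = Lw1 = (5·30 + 3·21 + 3·29; 1·30 + 2·21 + 4·29; 4·30 + 1·21 + 4·29) = (300, 188, 257)
w3 = Lw2 = (2835, 1704, 2416)
Ratio at component: 2835 / 300 = 9.4500

9.4500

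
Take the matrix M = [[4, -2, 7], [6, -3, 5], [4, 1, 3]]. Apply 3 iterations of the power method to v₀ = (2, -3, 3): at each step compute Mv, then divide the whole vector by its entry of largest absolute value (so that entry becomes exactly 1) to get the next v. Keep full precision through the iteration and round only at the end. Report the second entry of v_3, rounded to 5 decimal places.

0.85049

Mv0 = (35.000000, 36.000000, 14.000000); divide by 36.000000 → v1 = (0.972222, 1.000000, 0.388889)
Mv1 = (4.611111, 4.777778, 6.055556); divide by 6.055556 → v2 = (0.761468, 0.788991, 1.000000)
Mv2 = (8.467890, 7.201835, 6.834862); divide by 8.467890 → v3 = (1.000000, 0.850488, 0.807151)
Requested entry of v3: 1570/1846 = 0.85049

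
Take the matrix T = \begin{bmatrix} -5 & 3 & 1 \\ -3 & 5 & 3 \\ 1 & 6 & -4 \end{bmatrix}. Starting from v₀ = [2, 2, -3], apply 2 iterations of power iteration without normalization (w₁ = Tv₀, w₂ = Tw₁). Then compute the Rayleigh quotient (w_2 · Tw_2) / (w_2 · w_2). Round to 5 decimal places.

λ ≈ -6.17341

w1 = Tv₀ = (-7, -5, 26)
w2 = Tw1 = (46, 74, -141)
Tw2 = (-149, -191, 1054)
w2·Tw2 = 46·(-149) + 74·(-191) + (-141)·1054 = -169602; w2·w2 = 46·46 + 74·74 + (-141)·(-141) = 27473
λ ≈ -169602/27473 = -6.17341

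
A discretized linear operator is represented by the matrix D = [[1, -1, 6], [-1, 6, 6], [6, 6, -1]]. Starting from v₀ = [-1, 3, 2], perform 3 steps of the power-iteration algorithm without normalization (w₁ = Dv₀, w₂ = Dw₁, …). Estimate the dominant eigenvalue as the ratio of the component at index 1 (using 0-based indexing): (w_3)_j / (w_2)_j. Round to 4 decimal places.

w1 = Dv₀ = (8, 31, 10)
w2 = Dw1 = (37, 238, 224)
w3 = Dw2 = (1143, 2735, 1426)
Ratio at component: 2735 / 238 = 11.4916

11.4916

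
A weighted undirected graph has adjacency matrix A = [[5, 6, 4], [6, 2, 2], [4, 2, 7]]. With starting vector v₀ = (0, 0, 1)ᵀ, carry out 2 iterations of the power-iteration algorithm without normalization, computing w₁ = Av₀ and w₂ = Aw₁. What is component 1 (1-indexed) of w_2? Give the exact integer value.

60

w1 = Av₀ = (5·0 + 6·0 + 4·1; 6·0 + 2·0 + 2·1; 4·0 + 2·0 + 7·1) = (4, 2, 7)
w2 = Aw1 = (5·4 + 6·2 + 4·7; 6·4 + 2·2 + 2·7; 4·4 + 2·2 + 7·7) = (60, 42, 69)
The requested component of w2 is 60.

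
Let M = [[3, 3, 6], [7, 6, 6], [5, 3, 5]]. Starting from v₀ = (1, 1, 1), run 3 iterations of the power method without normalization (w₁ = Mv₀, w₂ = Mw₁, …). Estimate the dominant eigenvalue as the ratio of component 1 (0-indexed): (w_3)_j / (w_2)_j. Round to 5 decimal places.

w1 = Mv₀ = (3·1 + 3·1 + 6·1; 7·1 + 6·1 + 6·1; 5·1 + 3·1 + 5·1) = (12, 19, 13)
w2 = Mw1 = (3·12 + 3·19 + 6·13; 7·12 + 6·19 + 6·13; 5·12 + 3·19 + 5·13) = (171, 276, 182)
w3 = Mw2 = (2433, 3945, 2593)
Ratio at component: 3945 / 276 = 14.29348

λ ≈ 14.29348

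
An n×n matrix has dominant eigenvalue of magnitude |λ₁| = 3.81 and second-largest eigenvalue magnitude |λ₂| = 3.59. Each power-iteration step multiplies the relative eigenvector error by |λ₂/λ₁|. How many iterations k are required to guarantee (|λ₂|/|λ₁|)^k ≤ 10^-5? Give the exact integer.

|λ₂/λ₁| = 3.59/3.81 = 0.94226
Need k ≥ ln(10^-5) / ln(0.94226) = -11.5129 / -0.0595 ≈ 193.569
Smallest integer k satisfying the bound: 194

194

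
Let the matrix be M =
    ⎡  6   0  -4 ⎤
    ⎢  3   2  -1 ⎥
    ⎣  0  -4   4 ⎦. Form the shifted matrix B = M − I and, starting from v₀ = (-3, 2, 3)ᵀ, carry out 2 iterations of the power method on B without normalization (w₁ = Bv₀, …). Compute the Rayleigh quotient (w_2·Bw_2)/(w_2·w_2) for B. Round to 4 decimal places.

6.5016

B = M − I has rows (5, 0, -4); (3, 1, -1); (0, -4, 3)
w1 = Bv₀ = (5·(-3) + 0·2 + (-4)·3; 3·(-3) + 1·2 + (-1)·3; 0·(-3) + (-4)·2 + 3·3) = (-27, -10, 1)
w2 = Bw1 = (5·(-27) + 0·(-10) + (-4)·1; 3·(-27) + 1·(-10) + (-1)·1; 0·(-27) + (-4)·(-10) + 3·1) = (-139, -92, 43)
Bw2 = (-867, -552, 497)
w2·Bw2 = 192668; w2·w2 = 29634; μ ≈ 192668/29634 = 6.5016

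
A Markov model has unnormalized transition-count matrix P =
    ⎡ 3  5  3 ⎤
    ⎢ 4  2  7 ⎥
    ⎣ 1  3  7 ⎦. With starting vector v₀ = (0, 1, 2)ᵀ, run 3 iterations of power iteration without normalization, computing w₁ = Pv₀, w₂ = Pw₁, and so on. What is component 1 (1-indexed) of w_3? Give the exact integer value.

2001

w1 = Pv₀ = (11, 16, 17)
w2 = Pw1 = (164, 195, 178)
w3 = Pw2 = (2001, 2292, 1995)
The requested component of w3 is 2001.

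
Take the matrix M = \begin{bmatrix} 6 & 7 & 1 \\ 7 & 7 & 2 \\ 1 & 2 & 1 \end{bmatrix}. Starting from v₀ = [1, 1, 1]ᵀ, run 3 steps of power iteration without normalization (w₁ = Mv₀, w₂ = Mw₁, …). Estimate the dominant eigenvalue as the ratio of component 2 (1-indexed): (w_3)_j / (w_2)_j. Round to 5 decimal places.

w1 = Mv₀ = (6·1 + 7·1 + 1·1; 7·1 + 7·1 + 2·1; 1·1 + 2·1 + 1·1) = (14, 16, 4)
w2 = Mw1 = (6·14 + 7·16 + 1·4; 7·14 + 7·16 + 2·4; 1·14 + 2·16 + 1·4) = (200, 218, 50)
w3 = Mw2 = (2776, 3026, 686)
Ratio at component: 3026 / 218 = 13.88073

13.88073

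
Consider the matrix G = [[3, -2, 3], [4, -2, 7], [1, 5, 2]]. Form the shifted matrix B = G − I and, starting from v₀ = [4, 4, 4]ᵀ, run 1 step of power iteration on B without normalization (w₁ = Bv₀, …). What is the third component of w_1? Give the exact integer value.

B = G − I has rows (2, -2, 3); (4, -3, 7); (1, 5, 1)
w1 = Bv₀ = (12, 32, 28)
Requested component of w1: 28

28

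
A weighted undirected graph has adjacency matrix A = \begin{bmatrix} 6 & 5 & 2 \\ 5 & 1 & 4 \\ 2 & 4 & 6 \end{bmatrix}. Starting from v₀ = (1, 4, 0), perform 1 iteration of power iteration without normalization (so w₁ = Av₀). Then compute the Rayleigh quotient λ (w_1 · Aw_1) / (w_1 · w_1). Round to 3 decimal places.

w1 = Av₀ = (6·1 + 5·4 + 2·0; 5·1 + 1·4 + 4·0; 2·1 + 4·4 + 6·0) = (26, 9, 18)
Aw1 = (237, 211, 196)
w1·Aw1 = 26·237 + 9·211 + 18·196 = 11589; w1·w1 = 26·26 + 9·9 + 18·18 = 1081
λ ≈ 11589/1081 = 10.721

λ ≈ 10.721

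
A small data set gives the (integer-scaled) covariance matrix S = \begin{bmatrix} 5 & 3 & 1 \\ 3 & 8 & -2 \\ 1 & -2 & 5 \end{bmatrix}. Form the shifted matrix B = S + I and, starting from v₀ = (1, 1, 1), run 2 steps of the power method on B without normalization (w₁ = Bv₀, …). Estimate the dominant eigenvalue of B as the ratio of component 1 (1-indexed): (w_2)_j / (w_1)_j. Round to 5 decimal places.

B = S + I has rows (6, 3, 1); (3, 9, -2); (1, -2, 6)
w1 = Bv₀ = (10, 10, 5)
w2 = Bw1 = (95, 110, 20)
Ratio: 95/10 = 9.50000

9.50000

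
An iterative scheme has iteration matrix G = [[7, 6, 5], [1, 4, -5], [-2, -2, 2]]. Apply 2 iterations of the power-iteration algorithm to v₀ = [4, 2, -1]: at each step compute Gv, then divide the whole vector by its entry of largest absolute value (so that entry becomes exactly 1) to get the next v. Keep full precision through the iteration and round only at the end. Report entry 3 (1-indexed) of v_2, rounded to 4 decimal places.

Gv0 = (35.00000, 17.00000, -14.00000); divide by 35.00000 → v1 = (1.00000, 0.48571, -0.40000)
Gv1 = (7.91429, 4.94286, -3.77143); divide by 7.91429 → v2 = (1.00000, 0.62455, -0.47653)
Requested entry of v2: -132/277 = -0.4765

-0.4765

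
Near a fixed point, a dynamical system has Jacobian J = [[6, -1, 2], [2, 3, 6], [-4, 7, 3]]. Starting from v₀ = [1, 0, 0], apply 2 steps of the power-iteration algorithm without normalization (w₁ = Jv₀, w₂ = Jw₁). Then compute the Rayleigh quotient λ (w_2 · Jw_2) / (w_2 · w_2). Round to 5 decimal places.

λ ≈ 6.95652

w1 = Jv₀ = (6, 2, -4)
w2 = Jw1 = (26, -6, -22)
Jw2 = (118, -98, -212)
w2·Jw2 = 26·118 + (-6)·(-98) + (-22)·(-212) = 8320; w2·w2 = 26·26 + (-6)·(-6) + (-22)·(-22) = 1196
λ ≈ 8320/1196 = 6.95652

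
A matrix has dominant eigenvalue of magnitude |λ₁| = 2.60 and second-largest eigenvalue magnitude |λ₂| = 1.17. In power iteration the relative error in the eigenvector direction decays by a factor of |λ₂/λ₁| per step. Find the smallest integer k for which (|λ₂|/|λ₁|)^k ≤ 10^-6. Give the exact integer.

|λ₂/λ₁| = 1.17/2.60 = 0.45000
Need k ≥ ln(10^-6) / ln(0.45000) = -13.8155 / -0.7985 ≈ 17.302
Smallest integer k satisfying the bound: 18

18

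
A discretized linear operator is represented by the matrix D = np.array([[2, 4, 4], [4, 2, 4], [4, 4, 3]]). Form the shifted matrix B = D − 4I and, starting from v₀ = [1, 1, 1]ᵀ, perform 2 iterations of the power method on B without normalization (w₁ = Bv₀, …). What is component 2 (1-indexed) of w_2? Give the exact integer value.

40

B = D − 4I has rows (-2, 4, 4); (4, -2, 4); (4, 4, -1)
w1 = Bv₀ = (6, 6, 7)
w2 = Bw1 = (40, 40, 41)
Requested component of w2: 40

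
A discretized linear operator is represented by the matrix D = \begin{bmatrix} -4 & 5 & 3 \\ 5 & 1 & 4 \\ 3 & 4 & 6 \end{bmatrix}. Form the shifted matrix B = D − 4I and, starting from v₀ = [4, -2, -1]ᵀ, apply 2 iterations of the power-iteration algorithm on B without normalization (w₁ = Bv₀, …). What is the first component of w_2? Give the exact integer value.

B = D − 4I has rows (-8, 5, 3); (5, -3, 4); (3, 4, 2)
w1 = Bv₀ = (-45, 22, 2)
w2 = Bw1 = (476, -283, -43)
Requested component of w2: 476

476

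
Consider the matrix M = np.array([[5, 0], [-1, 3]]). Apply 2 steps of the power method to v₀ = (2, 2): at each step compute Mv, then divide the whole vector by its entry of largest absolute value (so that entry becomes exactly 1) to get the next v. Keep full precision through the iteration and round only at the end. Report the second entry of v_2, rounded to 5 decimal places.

0.04000

Mv0 = (10.000000, 4.000000); divide by 10.000000 → v1 = (1.000000, 0.400000)
Mv1 = (5.000000, 0.200000); divide by 5.000000 → v2 = (1.000000, 0.040000)
Requested entry of v2: 2/50 = 0.04000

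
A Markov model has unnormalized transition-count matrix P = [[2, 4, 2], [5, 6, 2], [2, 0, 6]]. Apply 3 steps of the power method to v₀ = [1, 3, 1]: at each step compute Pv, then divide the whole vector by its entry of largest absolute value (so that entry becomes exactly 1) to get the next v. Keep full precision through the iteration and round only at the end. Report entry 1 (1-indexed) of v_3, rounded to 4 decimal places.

Pv0 = (16.00000, 25.00000, 8.00000); divide by 25.00000 → v1 = (0.64000, 1.00000, 0.32000)
Pv1 = (5.92000, 9.84000, 3.20000); divide by 9.84000 → v2 = (0.60163, 1.00000, 0.32520)
Pv2 = (5.85366, 9.65854, 3.15447); divide by 9.65854 → v3 = (0.60606, 1.00000, 0.32660)
Requested entry of v3: 1440/2376 = 0.6061

0.6061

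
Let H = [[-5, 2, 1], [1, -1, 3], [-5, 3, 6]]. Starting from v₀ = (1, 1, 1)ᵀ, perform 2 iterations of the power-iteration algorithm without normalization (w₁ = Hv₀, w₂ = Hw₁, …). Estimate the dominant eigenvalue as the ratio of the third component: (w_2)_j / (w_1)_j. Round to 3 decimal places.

10.750

w1 = Hv₀ = ((-5)·1 + 2·1 + 1·1; 1·1 + (-1)·1 + 3·1; (-5)·1 + 3·1 + 6·1) = (-2, 3, 4)
w2 = Hw1 = ((-5)·(-2) + 2·3 + 1·4; 1·(-2) + (-1)·3 + 3·4; (-5)·(-2) + 3·3 + 6·4) = (20, 7, 43)
Ratio at component: 43 / 4 = 10.750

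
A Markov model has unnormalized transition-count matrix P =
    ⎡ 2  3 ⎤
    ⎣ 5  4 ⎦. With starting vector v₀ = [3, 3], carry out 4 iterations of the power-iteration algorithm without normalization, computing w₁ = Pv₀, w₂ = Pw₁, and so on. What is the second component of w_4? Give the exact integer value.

9003

w1 = Pv₀ = (15, 27)
w2 = Pw1 = (111, 183)
w3 = Pw2 = (771, 1287)
w4 = Pw3 = (5403, 9003)
The requested component of w4 is 9003.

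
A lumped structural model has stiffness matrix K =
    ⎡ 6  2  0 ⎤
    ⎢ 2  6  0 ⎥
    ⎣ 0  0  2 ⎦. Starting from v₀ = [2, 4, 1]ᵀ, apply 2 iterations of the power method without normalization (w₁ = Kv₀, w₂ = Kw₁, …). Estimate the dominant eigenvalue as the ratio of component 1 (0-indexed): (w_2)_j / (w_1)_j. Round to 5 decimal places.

λ ≈ 7.42857

w1 = Kv₀ = (20, 28, 2)
w2 = Kw1 = (176, 208, 4)
Ratio at component: 208 / 28 = 7.42857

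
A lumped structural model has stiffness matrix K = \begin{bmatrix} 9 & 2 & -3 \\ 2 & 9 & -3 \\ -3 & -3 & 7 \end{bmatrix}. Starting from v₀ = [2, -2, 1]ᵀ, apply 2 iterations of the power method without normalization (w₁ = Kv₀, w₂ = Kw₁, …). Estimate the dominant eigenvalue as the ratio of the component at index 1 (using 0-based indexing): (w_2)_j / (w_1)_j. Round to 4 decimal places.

w1 = Kv₀ = (9·2 + 2·(-2) + (-3)·1; 2·2 + 9·(-2) + (-3)·1; (-3)·2 + (-3)·(-2) + 7·1) = (11, -17, 7)
w2 = Kw1 = (9·11 + 2·(-17) + (-3)·7; 2·11 + 9·(-17) + (-3)·7; (-3)·11 + (-3)·(-17) + 7·7) = (44, -152, 67)
Ratio at component: -152 / -17 = 8.9412

λ ≈ 8.9412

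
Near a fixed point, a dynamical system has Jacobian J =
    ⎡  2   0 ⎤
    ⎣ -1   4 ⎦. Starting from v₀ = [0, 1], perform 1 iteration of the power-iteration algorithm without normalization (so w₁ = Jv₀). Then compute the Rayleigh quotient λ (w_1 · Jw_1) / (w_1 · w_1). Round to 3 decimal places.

4.000

w1 = Jv₀ = (0, 4)
Jw1 = (0, 16)
w1·Jw1 = 0·0 + 4·16 = 64; w1·w1 = 0·0 + 4·4 = 16
λ ≈ 64/16 = 4.000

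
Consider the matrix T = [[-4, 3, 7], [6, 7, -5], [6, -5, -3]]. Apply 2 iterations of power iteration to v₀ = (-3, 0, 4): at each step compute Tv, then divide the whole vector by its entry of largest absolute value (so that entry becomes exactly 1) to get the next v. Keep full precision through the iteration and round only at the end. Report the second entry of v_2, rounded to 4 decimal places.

0.2385

Tv0 = (40.00000, -38.00000, -30.00000); divide by 40.00000 → v1 = (1.00000, -0.95000, -0.75000)
Tv1 = (-12.10000, 3.10000, 13.00000); divide by 13.00000 → v2 = (-0.93077, 0.23846, 1.00000)
Requested entry of v2: 124/520 = 0.2385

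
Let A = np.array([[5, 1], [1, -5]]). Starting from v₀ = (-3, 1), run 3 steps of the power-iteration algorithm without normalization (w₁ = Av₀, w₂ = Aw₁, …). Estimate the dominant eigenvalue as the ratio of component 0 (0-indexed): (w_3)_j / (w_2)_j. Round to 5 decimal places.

λ ≈ 4.66667

w1 = Av₀ = (5·(-3) + 1·1; 1·(-3) + (-5)·1) = (-14, -8)
w2 = Aw1 = (5·(-14) + 1·(-8); 1·(-14) + (-5)·(-8)) = (-78, 26)
w3 = Aw2 = (-364, -208)
Ratio at component: -364 / -78 = 4.66667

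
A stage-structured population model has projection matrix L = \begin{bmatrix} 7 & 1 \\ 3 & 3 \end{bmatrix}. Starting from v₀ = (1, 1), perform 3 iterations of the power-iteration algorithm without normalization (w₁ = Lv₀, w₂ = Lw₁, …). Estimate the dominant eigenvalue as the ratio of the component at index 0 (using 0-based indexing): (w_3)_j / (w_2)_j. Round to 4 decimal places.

7.6774

w1 = Lv₀ = (7·1 + 1·1; 3·1 + 3·1) = (8, 6)
w2 = Lw1 = (7·8 + 1·6; 3·8 + 3·6) = (62, 42)
w3 = Lw2 = (476, 312)
Ratio at component: 476 / 62 = 7.6774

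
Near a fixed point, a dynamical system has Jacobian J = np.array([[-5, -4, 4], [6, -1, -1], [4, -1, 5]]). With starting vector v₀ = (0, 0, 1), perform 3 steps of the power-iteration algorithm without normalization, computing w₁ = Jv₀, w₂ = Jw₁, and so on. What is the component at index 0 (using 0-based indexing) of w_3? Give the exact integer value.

w1 = Jv₀ = (4, -1, 5)
w2 = Jw1 = (4, 20, 42)
w3 = Jw2 = (68, -38, 206)
The requested component of w3 is 68.

68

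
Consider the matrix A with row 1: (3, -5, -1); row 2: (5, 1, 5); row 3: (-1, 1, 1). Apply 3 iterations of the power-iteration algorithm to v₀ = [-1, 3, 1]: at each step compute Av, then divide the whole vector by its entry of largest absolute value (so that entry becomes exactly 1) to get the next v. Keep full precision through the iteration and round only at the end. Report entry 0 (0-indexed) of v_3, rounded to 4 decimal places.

-0.2429

Av0 = (-19.00000, 3.00000, 5.00000); divide by -19.00000 → v1 = (1.00000, -0.15789, -0.26316)
Av1 = (4.05263, 3.52632, -1.42105); divide by 4.05263 → v2 = (1.00000, 0.87013, -0.35065)
Av2 = (-1.00000, 4.11688, -0.48052); divide by 4.11688 → v3 = (-0.24290, 1.00000, -0.11672)
Requested entry of v3: 77/-317 = -0.2429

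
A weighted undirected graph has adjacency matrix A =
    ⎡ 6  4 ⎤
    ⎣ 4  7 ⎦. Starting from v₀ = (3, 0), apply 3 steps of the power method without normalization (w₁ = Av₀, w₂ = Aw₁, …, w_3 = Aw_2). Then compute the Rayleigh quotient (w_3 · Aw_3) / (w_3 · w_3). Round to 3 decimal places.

10.529

w1 = Av₀ = (18, 12)
w2 = Aw1 = (156, 156)
w3 = Aw2 = (1560, 1716)
Aw3 = (16224, 18252)
w3·Aw3 = 1560·16224 + 1716·18252 = 56629872; w3·w3 = 1560·1560 + 1716·1716 = 5378256
λ ≈ 56629872/5378256 = 10.529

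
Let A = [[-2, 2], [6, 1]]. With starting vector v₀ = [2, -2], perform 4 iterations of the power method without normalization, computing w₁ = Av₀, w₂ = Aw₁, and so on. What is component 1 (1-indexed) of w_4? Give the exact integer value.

w1 = Av₀ = (-8, 10)
w2 = Aw1 = (36, -38)
w3 = Aw2 = (-148, 178)
w4 = Aw3 = (652, -710)
The requested component of w4 is 652.

652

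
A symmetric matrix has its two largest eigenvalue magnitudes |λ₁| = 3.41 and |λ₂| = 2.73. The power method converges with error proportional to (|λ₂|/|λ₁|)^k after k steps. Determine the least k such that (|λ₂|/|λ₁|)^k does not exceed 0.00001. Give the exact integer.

52

|λ₂/λ₁| = 2.73/3.41 = 0.80059
Need k ≥ ln(0.00001) / ln(0.80059) = -11.5129 / -0.2224 ≈ 51.764
Smallest integer k satisfying the bound: 52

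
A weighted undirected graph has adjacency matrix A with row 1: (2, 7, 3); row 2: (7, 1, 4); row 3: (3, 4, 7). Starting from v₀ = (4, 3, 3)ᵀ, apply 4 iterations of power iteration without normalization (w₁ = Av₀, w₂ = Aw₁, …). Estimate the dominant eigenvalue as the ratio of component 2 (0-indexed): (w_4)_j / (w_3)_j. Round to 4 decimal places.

w1 = Av₀ = (38, 43, 45)
w2 = Aw1 = (512, 489, 601)
w3 = Aw2 = (6250, 6477, 7699)
w4 = Aw3 = (80936, 81023, 98551)
Ratio at component: 98551 / 7699 = 12.8005

12.8005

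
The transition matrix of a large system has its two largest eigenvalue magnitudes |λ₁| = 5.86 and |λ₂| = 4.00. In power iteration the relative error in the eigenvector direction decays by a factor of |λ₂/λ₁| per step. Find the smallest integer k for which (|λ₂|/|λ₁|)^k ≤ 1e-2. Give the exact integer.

13

|λ₂/λ₁| = 4.00/5.86 = 0.68259
Need k ≥ ln(1e-2) / ln(0.68259) = -4.6052 / -0.3819 ≈ 12.060
Smallest integer k satisfying the bound: 13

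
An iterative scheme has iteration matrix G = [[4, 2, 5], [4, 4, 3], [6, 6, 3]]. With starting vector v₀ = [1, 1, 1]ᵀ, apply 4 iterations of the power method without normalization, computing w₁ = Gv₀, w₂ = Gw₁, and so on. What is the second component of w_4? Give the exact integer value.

19893

w1 = Gv₀ = (4·1 + 2·1 + 5·1; 4·1 + 4·1 + 3·1; 6·1 + 6·1 + 3·1) = (11, 11, 15)
w2 = Gw1 = (4·11 + 2·11 + 5·15; 4·11 + 4·11 + 3·15; 6·11 + 6·11 + 3·15) = (141, 133, 177)
w3 = Gw2 = (1715, 1627, 2175)
w4 = Gw3 = (20989, 19893, 26577)
The requested component of w4 is 19893.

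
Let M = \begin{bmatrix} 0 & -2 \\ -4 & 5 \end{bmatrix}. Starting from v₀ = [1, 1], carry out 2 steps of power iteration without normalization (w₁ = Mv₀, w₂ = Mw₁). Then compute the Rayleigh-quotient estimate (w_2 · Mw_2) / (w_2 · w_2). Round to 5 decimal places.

w1 = Mv₀ = (0·1 + (-2)·1; (-4)·1 + 5·1) = (-2, 1)
w2 = Mw1 = (0·(-2) + (-2)·1; (-4)·(-2) + 5·1) = (-2, 13)
Mw2 = (-26, 73)
w2·Mw2 = (-2)·(-26) + 13·73 = 1001; w2·w2 = (-2)·(-2) + 13·13 = 173
λ ≈ 1001/173 = 5.78613

λ ≈ 5.78613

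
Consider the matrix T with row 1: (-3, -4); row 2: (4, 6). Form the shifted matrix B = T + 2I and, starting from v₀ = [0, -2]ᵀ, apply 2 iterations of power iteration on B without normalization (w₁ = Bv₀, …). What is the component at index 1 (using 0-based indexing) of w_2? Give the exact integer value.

-96

B = T + 2I has rows (-1, -4); (4, 8)
w1 = Bv₀ = (8, -16)
w2 = Bw1 = (56, -96)
Requested component of w2: -96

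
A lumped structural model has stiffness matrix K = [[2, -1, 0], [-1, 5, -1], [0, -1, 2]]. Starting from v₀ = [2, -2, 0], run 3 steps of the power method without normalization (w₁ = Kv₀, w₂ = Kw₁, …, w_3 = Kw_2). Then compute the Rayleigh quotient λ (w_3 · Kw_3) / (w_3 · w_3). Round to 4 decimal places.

5.5588

w1 = Kv₀ = (6, -12, 2)
w2 = Kw1 = (24, -68, 16)
w3 = Kw2 = (116, -380, 100)
Kw3 = (612, -2116, 580)
w3·Kw3 = 116·612 + (-380)·(-2116) + 100·580 = 933072; w3·w3 = 116·116 + (-380)·(-380) + 100·100 = 167856
λ ≈ 933072/167856 = 5.5588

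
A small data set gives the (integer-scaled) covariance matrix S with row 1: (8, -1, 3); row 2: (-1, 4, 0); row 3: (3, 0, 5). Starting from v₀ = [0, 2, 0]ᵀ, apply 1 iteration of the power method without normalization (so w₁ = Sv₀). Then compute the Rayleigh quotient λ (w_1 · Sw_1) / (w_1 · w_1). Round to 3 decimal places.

4.706

w1 = Sv₀ = (-2, 8, 0)
Sw1 = (-24, 34, -6)
w1·Sw1 = (-2)·(-24) + 8·34 + 0·(-6) = 320; w1·w1 = (-2)·(-2) + 8·8 + 0·0 = 68
λ ≈ 320/68 = 4.706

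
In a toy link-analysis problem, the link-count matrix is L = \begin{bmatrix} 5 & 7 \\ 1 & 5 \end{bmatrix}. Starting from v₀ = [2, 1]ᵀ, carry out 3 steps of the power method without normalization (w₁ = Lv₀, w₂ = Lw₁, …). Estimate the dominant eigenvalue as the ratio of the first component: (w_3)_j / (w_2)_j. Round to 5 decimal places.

w1 = Lv₀ = (5·2 + 7·1; 1·2 + 5·1) = (17, 7)
w2 = Lw1 = (5·17 + 7·7; 1·17 + 5·7) = (134, 52)
w3 = Lw2 = (1034, 394)
Ratio at component: 1034 / 134 = 7.71642

λ ≈ 7.71642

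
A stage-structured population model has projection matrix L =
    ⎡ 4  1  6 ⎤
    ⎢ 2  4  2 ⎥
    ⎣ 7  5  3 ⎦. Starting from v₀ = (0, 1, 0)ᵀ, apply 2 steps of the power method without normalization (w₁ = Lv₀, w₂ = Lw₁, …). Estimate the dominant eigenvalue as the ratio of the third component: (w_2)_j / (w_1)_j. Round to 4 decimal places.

w1 = Lv₀ = (4·0 + 1·1 + 6·0; 2·0 + 4·1 + 2·0; 7·0 + 5·1 + 3·0) = (1, 4, 5)
w2 = Lw1 = (4·1 + 1·4 + 6·5; 2·1 + 4·4 + 2·5; 7·1 + 5·4 + 3·5) = (38, 28, 42)
Ratio at component: 42 / 5 = 8.4000

λ ≈ 8.4000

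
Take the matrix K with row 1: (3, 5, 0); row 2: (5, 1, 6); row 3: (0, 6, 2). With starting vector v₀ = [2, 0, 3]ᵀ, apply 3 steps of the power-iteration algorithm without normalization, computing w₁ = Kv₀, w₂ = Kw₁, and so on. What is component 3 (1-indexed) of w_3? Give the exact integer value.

w1 = Kv₀ = (6, 28, 6)
w2 = Kw1 = (158, 94, 180)
w3 = Kw2 = (944, 1964, 924)
The requested component of w3 is 924.

924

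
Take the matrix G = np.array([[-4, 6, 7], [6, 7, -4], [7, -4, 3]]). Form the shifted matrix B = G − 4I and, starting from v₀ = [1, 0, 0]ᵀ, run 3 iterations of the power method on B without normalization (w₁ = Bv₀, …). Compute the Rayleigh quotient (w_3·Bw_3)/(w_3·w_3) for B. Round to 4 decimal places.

B = G − 4I has rows (-8, 6, 7); (6, 3, -4); (7, -4, -1)
w1 = Bv₀ = (-8, 6, 7)
w2 = Bw1 = (149, -58, -87)
w3 = Bw2 = (-2149, 1068, 1362)
Bw3 = (33134, -15138, -20677)
w3·Bw3 = -115534424; w3·w3 = 7613869; μ ≈ -115534424/7613869 = -15.1742

-15.1742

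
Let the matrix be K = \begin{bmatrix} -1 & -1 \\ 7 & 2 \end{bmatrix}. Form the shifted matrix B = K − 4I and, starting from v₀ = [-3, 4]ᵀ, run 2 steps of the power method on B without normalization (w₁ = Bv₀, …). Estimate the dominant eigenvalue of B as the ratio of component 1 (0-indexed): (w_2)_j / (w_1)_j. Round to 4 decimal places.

μ ≈ -4.6552

B = K − 4I has rows (-5, -1); (7, -2)
w1 = Bv₀ = ((-5)·(-3) + (-1)·4; 7·(-3) + (-2)·4) = (11, -29)
w2 = Bw1 = ((-5)·11 + (-1)·(-29); 7·11 + (-2)·(-29)) = (-26, 135)
Ratio: 135/-29 = -4.6552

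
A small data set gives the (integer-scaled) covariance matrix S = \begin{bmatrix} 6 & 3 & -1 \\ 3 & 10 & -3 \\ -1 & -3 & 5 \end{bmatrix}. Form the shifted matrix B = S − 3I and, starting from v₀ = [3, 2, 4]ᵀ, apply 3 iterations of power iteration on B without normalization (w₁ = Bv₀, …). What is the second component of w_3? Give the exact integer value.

B = S − 3I has rows (3, 3, -1); (3, 7, -3); (-1, -3, 2)
w1 = Bv₀ = (11, 11, -1)
w2 = Bw1 = (67, 113, -46)
w3 = Bw2 = (586, 1130, -498)
Requested component of w3: 1130

1130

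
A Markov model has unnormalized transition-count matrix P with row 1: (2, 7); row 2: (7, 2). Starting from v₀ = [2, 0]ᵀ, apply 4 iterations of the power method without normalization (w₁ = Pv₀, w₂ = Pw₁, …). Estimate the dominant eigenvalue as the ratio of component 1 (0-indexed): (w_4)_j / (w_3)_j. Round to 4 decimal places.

λ ≈ 6.9508

w1 = Pv₀ = (4, 14)
w2 = Pw1 = (106, 56)
w3 = Pw2 = (604, 854)
w4 = Pw3 = (7186, 5936)
Ratio at component: 5936 / 854 = 6.9508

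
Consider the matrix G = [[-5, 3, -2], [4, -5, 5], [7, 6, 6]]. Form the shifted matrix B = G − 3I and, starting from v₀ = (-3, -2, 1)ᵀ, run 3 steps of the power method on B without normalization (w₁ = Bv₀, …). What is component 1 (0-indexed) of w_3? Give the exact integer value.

B = G − 3I has rows (-8, 3, -2); (4, -8, 5); (7, 6, 3)
w1 = Bv₀ = ((-8)·(-3) + 3·(-2) + (-2)·1; 4·(-3) + (-8)·(-2) + 5·1; 7·(-3) + 6·(-2) + 3·1) = (16, 9, -30)
w2 = Bw1 = ((-8)·16 + 3·9 + (-2)·(-30); 4·16 + (-8)·9 + 5·(-30); 7·16 + 6·9 + 3·(-30)) = (-41, -158, 76)
w3 = Bw2 = (-298, 1480, -1007)
Requested component of w3: 1480

1480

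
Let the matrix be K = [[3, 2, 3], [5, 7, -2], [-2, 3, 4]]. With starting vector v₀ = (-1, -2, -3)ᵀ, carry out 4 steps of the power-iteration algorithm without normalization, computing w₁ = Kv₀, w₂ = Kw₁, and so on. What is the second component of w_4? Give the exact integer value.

-13458

w1 = Kv₀ = (-16, -13, -16)
w2 = Kw1 = (-122, -139, -71)
w3 = Kw2 = (-857, -1441, -457)
w4 = Kw3 = (-6824, -13458, -4437)
The requested component of w4 is -13458.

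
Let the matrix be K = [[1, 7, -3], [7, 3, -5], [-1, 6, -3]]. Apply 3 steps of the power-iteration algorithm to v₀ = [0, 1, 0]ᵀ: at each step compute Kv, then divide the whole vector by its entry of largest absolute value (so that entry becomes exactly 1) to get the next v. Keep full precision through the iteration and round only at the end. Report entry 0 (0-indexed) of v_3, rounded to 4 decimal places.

1.0000

Kv0 = (7.00000, 3.00000, 6.00000); divide by 7.00000 → v1 = (1.00000, 0.42857, 0.85714)
Kv1 = (1.42857, 4.00000, -1.00000); divide by 4.00000 → v2 = (0.35714, 1.00000, -0.25000)
Kv2 = (8.10714, 6.75000, 6.39286); divide by 8.10714 → v3 = (1.00000, 0.83260, 0.78855)
Requested entry of v3: 227/227 = 1.0000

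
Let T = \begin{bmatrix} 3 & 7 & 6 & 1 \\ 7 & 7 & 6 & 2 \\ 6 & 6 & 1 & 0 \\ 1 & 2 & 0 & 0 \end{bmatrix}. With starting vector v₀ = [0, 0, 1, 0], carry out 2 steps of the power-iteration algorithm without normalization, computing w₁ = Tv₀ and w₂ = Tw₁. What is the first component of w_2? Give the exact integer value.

w1 = Tv₀ = (3·0 + 7·0 + 6·1 + 1·0; 7·0 + 7·0 + 6·1 + 2·0; 6·0 + 6·0 + 1·1 + 0·0; 1·0 + 2·0 + 0·1 + 0·0) = (6, 6, 1, 0)
w2 = Tw1 = (3·6 + 7·6 + 6·1 + 1·0; 7·6 + 7·6 + 6·1 + 2·0; 6·6 + 6·6 + 1·1 + 0·0; 1·6 + 2·6 + 0·1 + 0·0) = (66, 90, 73, 18)
The requested component of w2 is 66.

66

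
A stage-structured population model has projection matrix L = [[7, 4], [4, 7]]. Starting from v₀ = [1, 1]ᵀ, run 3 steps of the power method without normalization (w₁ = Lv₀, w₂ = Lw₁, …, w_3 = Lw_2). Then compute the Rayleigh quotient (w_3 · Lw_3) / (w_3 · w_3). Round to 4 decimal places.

11.0000

w1 = Lv₀ = (11, 11)
w2 = Lw1 = (121, 121)
w3 = Lw2 = (1331, 1331)
Lw3 = (14641, 14641)
w3·Lw3 = 1331·14641 + 1331·14641 = 38974342; w3·w3 = 1331·1331 + 1331·1331 = 3543122
λ ≈ 38974342/3543122 = 11.0000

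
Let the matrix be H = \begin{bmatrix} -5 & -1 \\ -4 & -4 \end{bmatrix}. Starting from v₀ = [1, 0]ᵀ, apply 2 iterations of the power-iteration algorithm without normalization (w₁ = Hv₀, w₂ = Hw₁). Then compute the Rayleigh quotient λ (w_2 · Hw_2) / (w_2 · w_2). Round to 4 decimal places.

λ ≈ -6.8362

w1 = Hv₀ = (-5, -4)
w2 = Hw1 = (29, 36)
Hw2 = (-181, -260)
w2·Hw2 = 29·(-181) + 36·(-260) = -14609; w2·w2 = 29·29 + 36·36 = 2137
λ ≈ -14609/2137 = -6.8362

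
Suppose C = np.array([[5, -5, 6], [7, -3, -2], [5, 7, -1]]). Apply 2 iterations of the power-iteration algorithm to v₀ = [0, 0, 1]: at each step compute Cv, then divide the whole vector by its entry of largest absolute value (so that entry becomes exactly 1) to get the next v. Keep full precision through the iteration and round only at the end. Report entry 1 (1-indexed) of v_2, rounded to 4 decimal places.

Cv0 = (6.00000, -2.00000, -1.00000); divide by 6.00000 → v1 = (1.00000, -0.33333, -0.16667)
Cv1 = (5.66667, 8.33333, 2.83333); divide by 8.33333 → v2 = (0.68000, 1.00000, 0.34000)
Requested entry of v2: 34/50 = 0.6800

0.6800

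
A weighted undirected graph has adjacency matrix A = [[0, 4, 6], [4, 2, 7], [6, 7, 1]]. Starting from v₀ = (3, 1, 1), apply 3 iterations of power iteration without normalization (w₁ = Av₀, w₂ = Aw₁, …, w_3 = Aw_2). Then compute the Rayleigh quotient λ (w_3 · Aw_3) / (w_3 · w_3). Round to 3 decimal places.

w1 = Av₀ = (0·3 + 4·1 + 6·1; 4·3 + 2·1 + 7·1; 6·3 + 7·1 + 1·1) = (10, 21, 26)
w2 = Aw1 = (0·10 + 4·21 + 6·26; 4·10 + 2·21 + 7·26; 6·10 + 7·21 + 1·26) = (240, 264, 233)
w3 = Aw2 = (2454, 3119, 3521)
Aw3 = (33602, 40701, 40078)
w3·Aw3 = 2454·33602 + 3119·40701 + 3521·40078 = 350520365; w3·w3 = 2454·2454 + 3119·3119 + 3521·3521 = 28147718
λ ≈ 350520365/28147718 = 12.453

λ ≈ 12.453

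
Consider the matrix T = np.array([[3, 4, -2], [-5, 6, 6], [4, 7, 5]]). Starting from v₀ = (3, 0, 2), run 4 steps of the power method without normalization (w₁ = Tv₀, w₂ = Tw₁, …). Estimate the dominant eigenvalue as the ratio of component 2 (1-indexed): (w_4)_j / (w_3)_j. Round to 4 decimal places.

10.2706

w1 = Tv₀ = (3·3 + 4·0 + (-2)·2; (-5)·3 + 6·0 + 6·2; 4·3 + 7·0 + 5·2) = (5, -3, 22)
w2 = Tw1 = (3·5 + 4·(-3) + (-2)·22; (-5)·5 + 6·(-3) + 6·22; 4·5 + 7·(-3) + 5·22) = (-41, 89, 109)
w3 = Tw2 = (15, 1393, 1004)
w4 = Tw3 = (3609, 14307, 14831)
Ratio at component: 14307 / 1393 = 10.2706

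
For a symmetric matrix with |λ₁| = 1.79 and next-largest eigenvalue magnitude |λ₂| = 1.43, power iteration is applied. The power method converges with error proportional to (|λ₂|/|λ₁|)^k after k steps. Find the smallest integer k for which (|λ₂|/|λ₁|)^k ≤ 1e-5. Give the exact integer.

52

|λ₂/λ₁| = 1.43/1.79 = 0.79888
Need k ≥ ln(1e-5) / ln(0.79888) = -11.5129 / -0.2245 ≈ 51.273
Smallest integer k satisfying the bound: 52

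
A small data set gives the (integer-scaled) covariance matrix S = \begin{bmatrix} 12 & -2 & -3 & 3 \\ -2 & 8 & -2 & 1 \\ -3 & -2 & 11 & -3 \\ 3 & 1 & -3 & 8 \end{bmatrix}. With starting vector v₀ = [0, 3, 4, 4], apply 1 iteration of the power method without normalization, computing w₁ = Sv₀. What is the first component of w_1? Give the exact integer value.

-6

w1 = Sv₀ = (12·0 + (-2)·3 + (-3)·4 + 3·4; (-2)·0 + 8·3 + (-2)·4 + 1·4; (-3)·0 + (-2)·3 + 11·4 + (-3)·4; 3·0 + 1·3 + (-3)·4 + 8·4) = (-6, 20, 26, 23)
The requested component of w1 is -6.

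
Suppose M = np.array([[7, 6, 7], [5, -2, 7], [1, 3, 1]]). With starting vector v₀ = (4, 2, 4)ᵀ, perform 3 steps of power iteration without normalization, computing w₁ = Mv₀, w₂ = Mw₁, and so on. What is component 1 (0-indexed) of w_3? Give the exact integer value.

4988

w1 = Mv₀ = (68, 44, 14)
w2 = Mw1 = (838, 350, 214)
w3 = Mw2 = (9464, 4988, 2102)
The requested component of w3 is 4988.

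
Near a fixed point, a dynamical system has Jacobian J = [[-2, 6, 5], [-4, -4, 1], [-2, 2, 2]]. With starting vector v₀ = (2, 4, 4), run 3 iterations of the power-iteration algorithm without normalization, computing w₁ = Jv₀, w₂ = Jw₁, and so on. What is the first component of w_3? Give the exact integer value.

w1 = Jv₀ = ((-2)·2 + 6·4 + 5·4; (-4)·2 + (-4)·4 + 1·4; (-2)·2 + 2·4 + 2·4) = (40, -20, 12)
w2 = Jw1 = ((-2)·40 + 6·(-20) + 5·12; (-4)·40 + (-4)·(-20) + 1·12; (-2)·40 + 2·(-20) + 2·12) = (-140, -68, -96)
w3 = Jw2 = (-608, 736, -48)
The requested component of w3 is -608.

-608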